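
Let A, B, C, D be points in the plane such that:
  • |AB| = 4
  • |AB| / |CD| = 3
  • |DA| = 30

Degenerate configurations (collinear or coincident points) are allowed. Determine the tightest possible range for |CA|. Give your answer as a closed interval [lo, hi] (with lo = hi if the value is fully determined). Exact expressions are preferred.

|CA| ∈ [86/3, 94/3]  (≈ [28.6667, 31.3333])

|AB| ∈ {4}
|AD| ∈ {30}
|CD| ∈ {4/3}
|BD| ∈ [26, 34]
|AC| ∈ [86/3, 94/3]
|BC| ∈ [74/3, 106/3]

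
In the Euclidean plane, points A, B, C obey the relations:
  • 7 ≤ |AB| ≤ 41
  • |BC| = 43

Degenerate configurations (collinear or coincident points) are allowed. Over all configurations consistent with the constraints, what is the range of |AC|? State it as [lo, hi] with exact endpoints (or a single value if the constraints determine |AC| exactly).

|AC| ∈ [2, 84]  (≈ [2.0000, 84.0000])

|AB| ∈ [7, 41]
|BC| ∈ {43}
|AC| ∈ [2, 84]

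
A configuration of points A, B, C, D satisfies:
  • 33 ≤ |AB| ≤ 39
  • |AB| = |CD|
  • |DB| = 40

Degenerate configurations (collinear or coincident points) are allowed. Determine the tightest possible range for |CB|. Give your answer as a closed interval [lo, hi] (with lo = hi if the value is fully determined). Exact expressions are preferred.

|AB| ∈ [33, 39]
|BD| ∈ {40}
|CD| ∈ [33, 39]
|AD| ∈ [1, 79]
|BC| ∈ [1, 79]
|AC| ∈ [0, 118]

|CB| ∈ [1, 79]  (≈ [1.0000, 79.0000])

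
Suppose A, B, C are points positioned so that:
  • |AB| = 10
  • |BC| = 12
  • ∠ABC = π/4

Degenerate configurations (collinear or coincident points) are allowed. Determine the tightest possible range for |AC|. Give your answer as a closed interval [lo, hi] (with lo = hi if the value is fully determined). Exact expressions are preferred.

|AC| = 2·√(61 - 30·√(2))  (≈ 8.6194)

|AB| ∈ {10}
|BC| ∈ {12}
|AC| ∈ {2·√(61 - 30·√(2))}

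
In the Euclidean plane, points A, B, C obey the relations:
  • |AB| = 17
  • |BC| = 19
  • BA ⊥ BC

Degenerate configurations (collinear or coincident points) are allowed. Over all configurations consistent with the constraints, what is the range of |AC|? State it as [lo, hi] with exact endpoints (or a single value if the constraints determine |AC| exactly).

|AC| = 5·√(26)  (≈ 25.4951)

|AB| ∈ {17}
|BC| ∈ {19}
|AC| ∈ {5·√(26)}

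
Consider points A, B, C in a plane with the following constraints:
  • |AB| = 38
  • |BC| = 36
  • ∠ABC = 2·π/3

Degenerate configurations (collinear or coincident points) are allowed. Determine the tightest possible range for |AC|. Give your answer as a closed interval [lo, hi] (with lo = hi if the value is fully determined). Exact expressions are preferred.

|AB| ∈ {38}
|BC| ∈ {36}
|AC| ∈ {2·√(1027)}

|AC| = 2·√(1027)  (≈ 64.0937)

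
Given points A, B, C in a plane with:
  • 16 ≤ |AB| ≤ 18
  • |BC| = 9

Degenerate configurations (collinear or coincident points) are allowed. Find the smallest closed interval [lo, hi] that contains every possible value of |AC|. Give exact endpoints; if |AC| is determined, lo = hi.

|AC| ∈ [7, 27]  (≈ [7.0000, 27.0000])

|AB| ∈ [16, 18]
|BC| ∈ {9}
|AC| ∈ [7, 27]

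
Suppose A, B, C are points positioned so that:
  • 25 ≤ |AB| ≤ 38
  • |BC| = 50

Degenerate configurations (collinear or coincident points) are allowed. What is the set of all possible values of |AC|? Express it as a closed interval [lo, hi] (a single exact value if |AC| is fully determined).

|AB| ∈ [25, 38]
|BC| ∈ {50}
|AC| ∈ [12, 88]

|AC| ∈ [12, 88]  (≈ [12.0000, 88.0000])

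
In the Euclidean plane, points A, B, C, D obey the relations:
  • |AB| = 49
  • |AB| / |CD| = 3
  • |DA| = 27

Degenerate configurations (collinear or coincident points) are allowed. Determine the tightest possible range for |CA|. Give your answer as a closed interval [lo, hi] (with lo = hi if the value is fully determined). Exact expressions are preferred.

|CA| ∈ [32/3, 130/3]  (≈ [10.6667, 43.3333])

|AB| ∈ {49}
|AD| ∈ {27}
|CD| ∈ {49/3}
|BD| ∈ [22, 76]
|AC| ∈ [32/3, 130/3]
|BC| ∈ [17/3, 277/3]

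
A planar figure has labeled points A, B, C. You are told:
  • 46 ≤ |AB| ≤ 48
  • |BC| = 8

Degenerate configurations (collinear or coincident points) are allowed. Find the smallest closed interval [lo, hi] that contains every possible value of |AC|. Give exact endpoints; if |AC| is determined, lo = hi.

|AC| ∈ [38, 56]  (≈ [38.0000, 56.0000])

|AB| ∈ [46, 48]
|BC| ∈ {8}
|AC| ∈ [38, 56]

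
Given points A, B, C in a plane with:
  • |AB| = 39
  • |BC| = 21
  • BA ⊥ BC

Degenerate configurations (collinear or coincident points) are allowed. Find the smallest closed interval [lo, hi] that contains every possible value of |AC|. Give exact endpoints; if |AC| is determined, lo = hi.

|AC| = 3·√(218)  (≈ 44.2945)

|AB| ∈ {39}
|BC| ∈ {21}
|AC| ∈ {3·√(218)}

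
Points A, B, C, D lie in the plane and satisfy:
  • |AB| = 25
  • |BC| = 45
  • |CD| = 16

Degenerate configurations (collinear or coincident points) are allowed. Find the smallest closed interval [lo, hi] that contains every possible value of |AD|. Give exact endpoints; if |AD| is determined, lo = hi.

|AB| ∈ {25}
|BC| ∈ {45}
|CD| ∈ {16}
|AC| ∈ [20, 70]
|BD| ∈ [29, 61]
|AD| ∈ [4, 86]

|AD| ∈ [4, 86]  (≈ [4.0000, 86.0000])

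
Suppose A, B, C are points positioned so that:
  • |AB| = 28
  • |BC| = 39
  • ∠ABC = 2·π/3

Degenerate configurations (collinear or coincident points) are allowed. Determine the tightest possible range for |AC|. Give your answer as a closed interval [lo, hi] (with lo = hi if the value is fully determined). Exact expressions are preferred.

|AB| ∈ {28}
|BC| ∈ {39}
|AC| ∈ {√(3397)}

|AC| = √(3397)  (≈ 58.2838)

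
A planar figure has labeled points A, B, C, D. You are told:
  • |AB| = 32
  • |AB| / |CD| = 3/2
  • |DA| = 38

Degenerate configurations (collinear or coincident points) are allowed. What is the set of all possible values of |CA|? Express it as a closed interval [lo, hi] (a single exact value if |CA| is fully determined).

|AB| ∈ {32}
|AD| ∈ {38}
|CD| ∈ {64/3}
|BD| ∈ [6, 70]
|AC| ∈ [50/3, 178/3]
|BC| ∈ [0, 274/3]

|CA| ∈ [50/3, 178/3]  (≈ [16.6667, 59.3333])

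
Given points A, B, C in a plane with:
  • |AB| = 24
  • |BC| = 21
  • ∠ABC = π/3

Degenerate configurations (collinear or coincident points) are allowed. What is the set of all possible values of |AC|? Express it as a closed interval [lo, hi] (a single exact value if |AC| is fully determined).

|AB| ∈ {24}
|BC| ∈ {21}
|AC| ∈ {3·√(57)}

|AC| = 3·√(57)  (≈ 22.6495)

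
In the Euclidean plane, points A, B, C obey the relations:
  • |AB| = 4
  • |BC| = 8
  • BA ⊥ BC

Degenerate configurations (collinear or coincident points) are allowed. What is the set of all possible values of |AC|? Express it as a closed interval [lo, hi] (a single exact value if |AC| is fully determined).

|AC| = 4·√(5)  (≈ 8.9443)

|AB| ∈ {4}
|BC| ∈ {8}
|AC| ∈ {4·√(5)}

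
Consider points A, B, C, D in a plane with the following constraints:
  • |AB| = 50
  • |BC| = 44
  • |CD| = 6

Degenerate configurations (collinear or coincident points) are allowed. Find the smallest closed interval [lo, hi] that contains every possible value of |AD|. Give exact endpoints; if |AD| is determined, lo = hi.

|AD| ∈ [0, 100]  (≈ [0.0000, 100.0000])

|AB| ∈ {50}
|BC| ∈ {44}
|CD| ∈ {6}
|AC| ∈ [6, 94]
|BD| ∈ [38, 50]
|AD| ∈ [0, 100]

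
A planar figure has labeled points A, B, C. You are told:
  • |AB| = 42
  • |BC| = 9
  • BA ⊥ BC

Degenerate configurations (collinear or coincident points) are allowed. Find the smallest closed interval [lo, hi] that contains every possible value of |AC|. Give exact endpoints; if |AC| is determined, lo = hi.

|AB| ∈ {42}
|BC| ∈ {9}
|AC| ∈ {3·√(205)}

|AC| = 3·√(205)  (≈ 42.9535)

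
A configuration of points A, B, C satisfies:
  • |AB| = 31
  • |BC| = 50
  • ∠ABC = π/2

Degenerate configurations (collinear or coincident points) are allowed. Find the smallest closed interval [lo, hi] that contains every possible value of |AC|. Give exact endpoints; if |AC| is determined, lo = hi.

|AB| ∈ {31}
|BC| ∈ {50}
|AC| ∈ {√(3461)}

|AC| = √(3461)  (≈ 58.8303)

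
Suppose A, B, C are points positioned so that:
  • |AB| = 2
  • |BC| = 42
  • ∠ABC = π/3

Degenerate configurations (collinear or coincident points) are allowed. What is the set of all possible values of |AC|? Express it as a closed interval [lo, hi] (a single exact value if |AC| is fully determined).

|AC| = 2·√(421)  (≈ 41.0366)

|AB| ∈ {2}
|BC| ∈ {42}
|AC| ∈ {2·√(421)}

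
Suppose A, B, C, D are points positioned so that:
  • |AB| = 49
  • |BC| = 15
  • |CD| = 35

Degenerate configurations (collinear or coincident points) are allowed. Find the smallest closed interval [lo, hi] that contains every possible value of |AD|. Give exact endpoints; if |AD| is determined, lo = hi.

|AD| ∈ [0, 99]  (≈ [0.0000, 99.0000])

|AB| ∈ {49}
|BC| ∈ {15}
|CD| ∈ {35}
|AC| ∈ [34, 64]
|BD| ∈ [20, 50]
|AD| ∈ [0, 99]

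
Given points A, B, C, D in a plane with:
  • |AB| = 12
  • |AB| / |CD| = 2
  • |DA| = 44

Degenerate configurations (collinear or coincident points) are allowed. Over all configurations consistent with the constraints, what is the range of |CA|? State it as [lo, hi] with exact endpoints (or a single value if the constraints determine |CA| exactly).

|CA| ∈ [38, 50]  (≈ [38.0000, 50.0000])

|AB| ∈ {12}
|AD| ∈ {44}
|CD| ∈ {6}
|BD| ∈ [32, 56]
|AC| ∈ [38, 50]
|BC| ∈ [26, 62]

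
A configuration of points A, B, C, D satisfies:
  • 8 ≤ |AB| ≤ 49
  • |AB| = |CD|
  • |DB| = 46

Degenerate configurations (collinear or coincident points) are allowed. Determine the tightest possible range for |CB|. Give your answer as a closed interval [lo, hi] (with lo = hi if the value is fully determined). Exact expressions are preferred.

|CB| ∈ [0, 95]  (≈ [0.0000, 95.0000])

|AB| ∈ [8, 49]
|BD| ∈ {46}
|CD| ∈ [8, 49]
|AD| ∈ [0, 95]
|BC| ∈ [0, 95]
|AC| ∈ [0, 144]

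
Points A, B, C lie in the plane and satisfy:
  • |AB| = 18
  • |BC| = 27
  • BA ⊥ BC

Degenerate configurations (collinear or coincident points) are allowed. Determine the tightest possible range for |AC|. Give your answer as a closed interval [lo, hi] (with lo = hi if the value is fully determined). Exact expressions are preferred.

|AC| = 9·√(13)  (≈ 32.4500)

|AB| ∈ {18}
|BC| ∈ {27}
|AC| ∈ {9·√(13)}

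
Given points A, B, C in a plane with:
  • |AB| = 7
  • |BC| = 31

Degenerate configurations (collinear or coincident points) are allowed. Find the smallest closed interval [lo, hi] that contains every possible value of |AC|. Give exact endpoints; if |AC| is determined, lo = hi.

|AB| ∈ {7}
|BC| ∈ {31}
|AC| ∈ [24, 38]

|AC| ∈ [24, 38]  (≈ [24.0000, 38.0000])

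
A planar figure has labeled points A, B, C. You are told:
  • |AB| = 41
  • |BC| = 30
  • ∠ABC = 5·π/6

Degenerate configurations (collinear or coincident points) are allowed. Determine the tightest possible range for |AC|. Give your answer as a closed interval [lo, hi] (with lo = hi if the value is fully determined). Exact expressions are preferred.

|AC| = √(1230·√(3) + 2581)  (≈ 68.6398)

|AB| ∈ {41}
|BC| ∈ {30}
|AC| ∈ {√(1230·√(3) + 2581)}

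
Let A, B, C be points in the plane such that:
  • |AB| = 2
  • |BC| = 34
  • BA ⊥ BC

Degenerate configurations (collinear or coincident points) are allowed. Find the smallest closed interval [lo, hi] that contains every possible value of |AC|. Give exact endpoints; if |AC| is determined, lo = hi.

|AB| ∈ {2}
|BC| ∈ {34}
|AC| ∈ {2·√(290)}

|AC| = 2·√(290)  (≈ 34.0588)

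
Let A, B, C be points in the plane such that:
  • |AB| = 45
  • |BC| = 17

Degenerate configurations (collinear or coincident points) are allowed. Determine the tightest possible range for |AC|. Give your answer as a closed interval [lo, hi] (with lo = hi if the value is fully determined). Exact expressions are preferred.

|AC| ∈ [28, 62]  (≈ [28.0000, 62.0000])

|AB| ∈ {45}
|BC| ∈ {17}
|AC| ∈ [28, 62]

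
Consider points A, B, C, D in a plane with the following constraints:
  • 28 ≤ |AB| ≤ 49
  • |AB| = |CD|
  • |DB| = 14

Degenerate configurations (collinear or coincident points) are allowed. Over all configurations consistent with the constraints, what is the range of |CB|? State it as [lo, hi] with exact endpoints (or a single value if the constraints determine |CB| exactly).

|AB| ∈ [28, 49]
|BD| ∈ {14}
|CD| ∈ [28, 49]
|AD| ∈ [14, 63]
|BC| ∈ [14, 63]
|AC| ∈ [0, 112]

|CB| ∈ [14, 63]  (≈ [14.0000, 63.0000])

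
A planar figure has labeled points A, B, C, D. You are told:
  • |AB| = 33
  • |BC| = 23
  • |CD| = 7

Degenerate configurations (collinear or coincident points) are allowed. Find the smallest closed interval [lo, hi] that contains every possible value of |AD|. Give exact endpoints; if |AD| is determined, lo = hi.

|AD| ∈ [3, 63]  (≈ [3.0000, 63.0000])

|AB| ∈ {33}
|BC| ∈ {23}
|CD| ∈ {7}
|AC| ∈ [10, 56]
|BD| ∈ [16, 30]
|AD| ∈ [3, 63]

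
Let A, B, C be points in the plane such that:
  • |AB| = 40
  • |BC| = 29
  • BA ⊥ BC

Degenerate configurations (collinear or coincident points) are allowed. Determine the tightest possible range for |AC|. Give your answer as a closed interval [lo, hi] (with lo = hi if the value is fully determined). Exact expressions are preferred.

|AB| ∈ {40}
|BC| ∈ {29}
|AC| ∈ {√(2441)}

|AC| = √(2441)  (≈ 49.4065)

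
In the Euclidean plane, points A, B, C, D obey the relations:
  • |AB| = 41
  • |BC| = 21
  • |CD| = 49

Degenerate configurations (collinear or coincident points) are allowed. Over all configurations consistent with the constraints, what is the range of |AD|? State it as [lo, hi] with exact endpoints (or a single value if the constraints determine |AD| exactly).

|AD| ∈ [0, 111]  (≈ [0.0000, 111.0000])

|AB| ∈ {41}
|BC| ∈ {21}
|CD| ∈ {49}
|AC| ∈ [20, 62]
|BD| ∈ [28, 70]
|AD| ∈ [0, 111]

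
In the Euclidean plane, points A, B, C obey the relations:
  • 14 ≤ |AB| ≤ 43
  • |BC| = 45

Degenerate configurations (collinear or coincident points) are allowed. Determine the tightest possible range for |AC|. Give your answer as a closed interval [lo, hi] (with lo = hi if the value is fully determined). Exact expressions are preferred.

|AB| ∈ [14, 43]
|BC| ∈ {45}
|AC| ∈ [2, 88]

|AC| ∈ [2, 88]  (≈ [2.0000, 88.0000])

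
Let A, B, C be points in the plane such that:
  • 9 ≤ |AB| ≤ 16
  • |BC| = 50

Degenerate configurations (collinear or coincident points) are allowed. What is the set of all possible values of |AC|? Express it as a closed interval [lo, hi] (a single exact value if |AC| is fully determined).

|AB| ∈ [9, 16]
|BC| ∈ {50}
|AC| ∈ [34, 66]

|AC| ∈ [34, 66]  (≈ [34.0000, 66.0000])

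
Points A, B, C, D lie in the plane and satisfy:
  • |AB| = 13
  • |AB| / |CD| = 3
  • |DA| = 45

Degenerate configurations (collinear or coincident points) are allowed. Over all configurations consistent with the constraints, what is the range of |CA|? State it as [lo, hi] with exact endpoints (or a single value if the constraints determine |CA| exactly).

|AB| ∈ {13}
|AD| ∈ {45}
|CD| ∈ {13/3}
|BD| ∈ [32, 58]
|AC| ∈ [122/3, 148/3]
|BC| ∈ [83/3, 187/3]

|CA| ∈ [122/3, 148/3]  (≈ [40.6667, 49.3333])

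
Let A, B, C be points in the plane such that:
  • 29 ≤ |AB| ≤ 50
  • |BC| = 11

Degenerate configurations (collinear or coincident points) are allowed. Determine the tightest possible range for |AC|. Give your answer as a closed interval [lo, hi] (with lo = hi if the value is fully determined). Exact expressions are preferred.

|AB| ∈ [29, 50]
|BC| ∈ {11}
|AC| ∈ [18, 61]

|AC| ∈ [18, 61]  (≈ [18.0000, 61.0000])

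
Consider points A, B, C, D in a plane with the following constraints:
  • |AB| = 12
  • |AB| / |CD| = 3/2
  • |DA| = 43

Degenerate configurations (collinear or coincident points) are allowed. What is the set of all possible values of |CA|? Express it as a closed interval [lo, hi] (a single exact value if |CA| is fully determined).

|AB| ∈ {12}
|AD| ∈ {43}
|CD| ∈ {8}
|BD| ∈ [31, 55]
|AC| ∈ [35, 51]
|BC| ∈ [23, 63]

|CA| ∈ [35, 51]  (≈ [35.0000, 51.0000])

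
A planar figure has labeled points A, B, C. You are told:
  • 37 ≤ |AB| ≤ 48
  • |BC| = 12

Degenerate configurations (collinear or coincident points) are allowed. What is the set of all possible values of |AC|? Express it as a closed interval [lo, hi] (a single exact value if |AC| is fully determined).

|AB| ∈ [37, 48]
|BC| ∈ {12}
|AC| ∈ [25, 60]

|AC| ∈ [25, 60]  (≈ [25.0000, 60.0000])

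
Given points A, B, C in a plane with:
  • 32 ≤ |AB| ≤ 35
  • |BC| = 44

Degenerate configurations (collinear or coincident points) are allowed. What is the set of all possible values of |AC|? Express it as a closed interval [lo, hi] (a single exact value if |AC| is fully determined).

|AC| ∈ [9, 79]  (≈ [9.0000, 79.0000])

|AB| ∈ [32, 35]
|BC| ∈ {44}
|AC| ∈ [9, 79]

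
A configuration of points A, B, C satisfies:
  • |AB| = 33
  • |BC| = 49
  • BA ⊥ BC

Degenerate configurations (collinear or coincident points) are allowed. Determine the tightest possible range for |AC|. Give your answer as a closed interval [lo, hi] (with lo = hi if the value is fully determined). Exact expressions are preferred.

|AC| = √(3490)  (≈ 59.0762)

|AB| ∈ {33}
|BC| ∈ {49}
|AC| ∈ {√(3490)}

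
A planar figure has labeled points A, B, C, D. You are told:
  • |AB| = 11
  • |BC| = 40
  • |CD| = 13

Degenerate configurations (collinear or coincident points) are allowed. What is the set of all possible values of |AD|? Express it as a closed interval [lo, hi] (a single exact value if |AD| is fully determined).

|AD| ∈ [16, 64]  (≈ [16.0000, 64.0000])

|AB| ∈ {11}
|BC| ∈ {40}
|CD| ∈ {13}
|AC| ∈ [29, 51]
|BD| ∈ [27, 53]
|AD| ∈ [16, 64]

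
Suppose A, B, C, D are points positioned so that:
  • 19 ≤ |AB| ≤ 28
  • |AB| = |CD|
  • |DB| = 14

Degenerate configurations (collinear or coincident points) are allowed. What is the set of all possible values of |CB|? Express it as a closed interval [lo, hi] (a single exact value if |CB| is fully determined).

|AB| ∈ [19, 28]
|BD| ∈ {14}
|CD| ∈ [19, 28]
|AD| ∈ [5, 42]
|BC| ∈ [5, 42]
|AC| ∈ [0, 70]

|CB| ∈ [5, 42]  (≈ [5.0000, 42.0000])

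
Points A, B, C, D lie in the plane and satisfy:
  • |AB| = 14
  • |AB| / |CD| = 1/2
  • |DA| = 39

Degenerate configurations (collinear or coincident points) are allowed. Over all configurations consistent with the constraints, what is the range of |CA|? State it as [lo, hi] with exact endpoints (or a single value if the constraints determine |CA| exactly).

|AB| ∈ {14}
|AD| ∈ {39}
|CD| ∈ {28}
|BD| ∈ [25, 53]
|AC| ∈ [11, 67]
|BC| ∈ [0, 81]

|CA| ∈ [11, 67]  (≈ [11.0000, 67.0000])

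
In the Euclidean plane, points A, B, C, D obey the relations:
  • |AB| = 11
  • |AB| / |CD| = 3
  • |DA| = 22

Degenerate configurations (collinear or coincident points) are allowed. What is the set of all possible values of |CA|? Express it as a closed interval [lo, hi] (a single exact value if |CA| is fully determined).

|AB| ∈ {11}
|AD| ∈ {22}
|CD| ∈ {11/3}
|BD| ∈ [11, 33]
|AC| ∈ [55/3, 77/3]
|BC| ∈ [22/3, 110/3]

|CA| ∈ [55/3, 77/3]  (≈ [18.3333, 25.6667])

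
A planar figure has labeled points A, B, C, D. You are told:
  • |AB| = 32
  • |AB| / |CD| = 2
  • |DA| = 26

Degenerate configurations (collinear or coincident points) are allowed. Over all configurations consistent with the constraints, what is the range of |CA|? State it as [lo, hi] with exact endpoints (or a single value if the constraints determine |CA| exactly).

|CA| ∈ [10, 42]  (≈ [10.0000, 42.0000])

|AB| ∈ {32}
|AD| ∈ {26}
|CD| ∈ {16}
|BD| ∈ [6, 58]
|AC| ∈ [10, 42]
|BC| ∈ [0, 74]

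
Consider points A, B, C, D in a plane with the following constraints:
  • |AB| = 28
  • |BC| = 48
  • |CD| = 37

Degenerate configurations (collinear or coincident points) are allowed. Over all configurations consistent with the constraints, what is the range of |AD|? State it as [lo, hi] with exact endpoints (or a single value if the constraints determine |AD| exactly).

|AB| ∈ {28}
|BC| ∈ {48}
|CD| ∈ {37}
|AC| ∈ [20, 76]
|BD| ∈ [11, 85]
|AD| ∈ [0, 113]

|AD| ∈ [0, 113]  (≈ [0.0000, 113.0000])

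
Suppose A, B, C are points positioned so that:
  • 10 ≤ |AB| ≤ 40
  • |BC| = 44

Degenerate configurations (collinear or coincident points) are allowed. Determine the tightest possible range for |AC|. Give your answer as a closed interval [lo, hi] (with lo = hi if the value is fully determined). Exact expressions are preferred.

|AC| ∈ [4, 84]  (≈ [4.0000, 84.0000])

|AB| ∈ [10, 40]
|BC| ∈ {44}
|AC| ∈ [4, 84]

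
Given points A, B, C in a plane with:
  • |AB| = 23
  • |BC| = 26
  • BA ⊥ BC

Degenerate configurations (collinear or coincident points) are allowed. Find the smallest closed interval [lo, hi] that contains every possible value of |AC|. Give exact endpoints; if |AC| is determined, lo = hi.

|AC| = √(1205)  (≈ 34.7131)

|AB| ∈ {23}
|BC| ∈ {26}
|AC| ∈ {√(1205)}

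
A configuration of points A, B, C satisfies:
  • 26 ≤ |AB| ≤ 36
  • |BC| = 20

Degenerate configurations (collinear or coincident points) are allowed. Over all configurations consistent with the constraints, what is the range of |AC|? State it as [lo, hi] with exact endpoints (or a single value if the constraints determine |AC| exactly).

|AB| ∈ [26, 36]
|BC| ∈ {20}
|AC| ∈ [6, 56]

|AC| ∈ [6, 56]  (≈ [6.0000, 56.0000])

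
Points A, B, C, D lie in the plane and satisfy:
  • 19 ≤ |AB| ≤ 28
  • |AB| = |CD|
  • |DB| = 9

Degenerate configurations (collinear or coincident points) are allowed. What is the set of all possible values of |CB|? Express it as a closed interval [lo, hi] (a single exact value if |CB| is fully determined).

|CB| ∈ [10, 37]  (≈ [10.0000, 37.0000])

|AB| ∈ [19, 28]
|BD| ∈ {9}
|CD| ∈ [19, 28]
|AD| ∈ [10, 37]
|BC| ∈ [10, 37]
|AC| ∈ [0, 65]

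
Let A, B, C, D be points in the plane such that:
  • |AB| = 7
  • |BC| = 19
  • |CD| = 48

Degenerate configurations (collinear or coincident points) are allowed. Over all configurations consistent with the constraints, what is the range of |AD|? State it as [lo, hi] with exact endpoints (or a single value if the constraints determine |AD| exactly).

|AB| ∈ {7}
|BC| ∈ {19}
|CD| ∈ {48}
|AC| ∈ [12, 26]
|BD| ∈ [29, 67]
|AD| ∈ [22, 74]

|AD| ∈ [22, 74]  (≈ [22.0000, 74.0000])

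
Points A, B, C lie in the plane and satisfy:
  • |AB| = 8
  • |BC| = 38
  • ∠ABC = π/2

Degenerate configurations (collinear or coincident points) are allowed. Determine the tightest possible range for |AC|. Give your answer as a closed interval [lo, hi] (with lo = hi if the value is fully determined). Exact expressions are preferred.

|AC| = 2·√(377)  (≈ 38.8330)

|AB| ∈ {8}
|BC| ∈ {38}
|AC| ∈ {2·√(377)}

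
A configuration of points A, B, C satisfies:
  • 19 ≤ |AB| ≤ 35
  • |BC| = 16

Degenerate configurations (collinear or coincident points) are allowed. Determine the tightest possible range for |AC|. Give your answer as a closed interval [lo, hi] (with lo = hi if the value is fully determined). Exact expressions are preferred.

|AC| ∈ [3, 51]  (≈ [3.0000, 51.0000])

|AB| ∈ [19, 35]
|BC| ∈ {16}
|AC| ∈ [3, 51]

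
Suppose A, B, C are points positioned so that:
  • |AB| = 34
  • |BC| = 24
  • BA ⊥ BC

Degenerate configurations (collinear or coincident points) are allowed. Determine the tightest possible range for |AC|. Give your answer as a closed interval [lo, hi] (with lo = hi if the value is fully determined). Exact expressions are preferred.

|AC| = 2·√(433)  (≈ 41.6173)

|AB| ∈ {34}
|BC| ∈ {24}
|AC| ∈ {2·√(433)}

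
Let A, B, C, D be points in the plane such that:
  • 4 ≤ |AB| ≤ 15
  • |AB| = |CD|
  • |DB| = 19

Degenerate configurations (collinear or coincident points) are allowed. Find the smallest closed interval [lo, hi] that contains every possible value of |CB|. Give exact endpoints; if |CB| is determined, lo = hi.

|AB| ∈ [4, 15]
|BD| ∈ {19}
|CD| ∈ [4, 15]
|AD| ∈ [4, 34]
|BC| ∈ [4, 34]
|AC| ∈ [0, 49]

|CB| ∈ [4, 34]  (≈ [4.0000, 34.0000])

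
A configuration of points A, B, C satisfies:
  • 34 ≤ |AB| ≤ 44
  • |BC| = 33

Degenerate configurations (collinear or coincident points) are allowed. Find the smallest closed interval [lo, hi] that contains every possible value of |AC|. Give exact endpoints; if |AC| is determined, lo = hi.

|AB| ∈ [34, 44]
|BC| ∈ {33}
|AC| ∈ [1, 77]

|AC| ∈ [1, 77]  (≈ [1.0000, 77.0000])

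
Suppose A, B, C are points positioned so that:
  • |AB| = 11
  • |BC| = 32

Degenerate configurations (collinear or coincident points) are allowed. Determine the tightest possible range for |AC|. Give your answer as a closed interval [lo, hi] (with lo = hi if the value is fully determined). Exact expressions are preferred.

|AC| ∈ [21, 43]  (≈ [21.0000, 43.0000])

|AB| ∈ {11}
|BC| ∈ {32}
|AC| ∈ [21, 43]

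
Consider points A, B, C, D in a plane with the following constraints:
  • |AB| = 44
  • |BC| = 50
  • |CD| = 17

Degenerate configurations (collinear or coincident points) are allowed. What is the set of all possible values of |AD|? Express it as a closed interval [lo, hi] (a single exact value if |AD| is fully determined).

|AB| ∈ {44}
|BC| ∈ {50}
|CD| ∈ {17}
|AC| ∈ [6, 94]
|BD| ∈ [33, 67]
|AD| ∈ [0, 111]

|AD| ∈ [0, 111]  (≈ [0.0000, 111.0000])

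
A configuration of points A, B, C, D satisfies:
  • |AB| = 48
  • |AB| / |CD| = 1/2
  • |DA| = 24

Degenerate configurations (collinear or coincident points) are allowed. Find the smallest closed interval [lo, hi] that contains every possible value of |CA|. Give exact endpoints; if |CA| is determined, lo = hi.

|AB| ∈ {48}
|AD| ∈ {24}
|CD| ∈ {96}
|BD| ∈ [24, 72]
|AC| ∈ [72, 120]
|BC| ∈ [24, 168]

|CA| ∈ [72, 120]  (≈ [72.0000, 120.0000])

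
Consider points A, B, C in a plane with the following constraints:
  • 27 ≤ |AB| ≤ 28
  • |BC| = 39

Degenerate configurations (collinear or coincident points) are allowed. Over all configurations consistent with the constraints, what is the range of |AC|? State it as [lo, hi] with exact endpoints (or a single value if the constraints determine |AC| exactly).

|AB| ∈ [27, 28]
|BC| ∈ {39}
|AC| ∈ [11, 67]

|AC| ∈ [11, 67]  (≈ [11.0000, 67.0000])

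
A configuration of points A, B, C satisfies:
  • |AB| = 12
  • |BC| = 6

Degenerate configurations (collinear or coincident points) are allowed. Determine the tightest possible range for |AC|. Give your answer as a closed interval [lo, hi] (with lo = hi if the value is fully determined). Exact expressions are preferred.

|AC| ∈ [6, 18]  (≈ [6.0000, 18.0000])

|AB| ∈ {12}
|BC| ∈ {6}
|AC| ∈ [6, 18]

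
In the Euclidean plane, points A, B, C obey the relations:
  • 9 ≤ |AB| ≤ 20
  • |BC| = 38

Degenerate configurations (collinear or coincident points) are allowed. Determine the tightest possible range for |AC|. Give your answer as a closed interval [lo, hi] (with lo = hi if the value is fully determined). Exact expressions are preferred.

|AB| ∈ [9, 20]
|BC| ∈ {38}
|AC| ∈ [18, 58]

|AC| ∈ [18, 58]  (≈ [18.0000, 58.0000])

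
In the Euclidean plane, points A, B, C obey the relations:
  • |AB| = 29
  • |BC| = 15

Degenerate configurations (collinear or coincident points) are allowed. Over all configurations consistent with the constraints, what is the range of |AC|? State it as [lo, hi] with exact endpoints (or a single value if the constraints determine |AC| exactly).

|AC| ∈ [14, 44]  (≈ [14.0000, 44.0000])

|AB| ∈ {29}
|BC| ∈ {15}
|AC| ∈ [14, 44]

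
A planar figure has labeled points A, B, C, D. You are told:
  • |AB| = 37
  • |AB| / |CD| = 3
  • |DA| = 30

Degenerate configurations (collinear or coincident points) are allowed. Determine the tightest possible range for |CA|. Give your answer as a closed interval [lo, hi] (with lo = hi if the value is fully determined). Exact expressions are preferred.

|CA| ∈ [53/3, 127/3]  (≈ [17.6667, 42.3333])

|AB| ∈ {37}
|AD| ∈ {30}
|CD| ∈ {37/3}
|BD| ∈ [7, 67]
|AC| ∈ [53/3, 127/3]
|BC| ∈ [0, 238/3]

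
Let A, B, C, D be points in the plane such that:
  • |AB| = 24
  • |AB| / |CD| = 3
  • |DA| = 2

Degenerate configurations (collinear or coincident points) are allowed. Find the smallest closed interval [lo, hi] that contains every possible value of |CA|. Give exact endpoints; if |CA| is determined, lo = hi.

|AB| ∈ {24}
|AD| ∈ {2}
|CD| ∈ {8}
|BD| ∈ [22, 26]
|AC| ∈ [6, 10]
|BC| ∈ [14, 34]

|CA| ∈ [6, 10]  (≈ [6.0000, 10.0000])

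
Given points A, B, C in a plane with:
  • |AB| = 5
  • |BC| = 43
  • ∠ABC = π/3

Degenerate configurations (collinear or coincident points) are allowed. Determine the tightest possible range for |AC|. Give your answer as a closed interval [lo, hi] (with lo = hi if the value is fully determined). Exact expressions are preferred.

|AC| = √(1659)  (≈ 40.7308)

|AB| ∈ {5}
|BC| ∈ {43}
|AC| ∈ {√(1659)}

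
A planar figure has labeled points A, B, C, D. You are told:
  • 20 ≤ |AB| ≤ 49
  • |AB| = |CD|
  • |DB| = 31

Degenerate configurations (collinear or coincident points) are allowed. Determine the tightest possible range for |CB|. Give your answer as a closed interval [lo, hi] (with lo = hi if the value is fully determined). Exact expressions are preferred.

|CB| ∈ [0, 80]  (≈ [0.0000, 80.0000])

|AB| ∈ [20, 49]
|BD| ∈ {31}
|CD| ∈ [20, 49]
|AD| ∈ [0, 80]
|BC| ∈ [0, 80]
|AC| ∈ [0, 129]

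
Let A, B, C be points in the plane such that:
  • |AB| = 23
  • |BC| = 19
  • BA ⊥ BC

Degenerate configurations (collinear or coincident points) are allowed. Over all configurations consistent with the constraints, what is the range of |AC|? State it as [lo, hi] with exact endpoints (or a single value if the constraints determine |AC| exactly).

|AB| ∈ {23}
|BC| ∈ {19}
|AC| ∈ {√(890)}

|AC| = √(890)  (≈ 29.8329)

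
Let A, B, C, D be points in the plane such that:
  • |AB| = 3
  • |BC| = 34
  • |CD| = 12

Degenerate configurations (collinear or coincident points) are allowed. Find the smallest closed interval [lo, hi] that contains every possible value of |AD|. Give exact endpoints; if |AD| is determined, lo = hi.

|AB| ∈ {3}
|BC| ∈ {34}
|CD| ∈ {12}
|AC| ∈ [31, 37]
|BD| ∈ [22, 46]
|AD| ∈ [19, 49]

|AD| ∈ [19, 49]  (≈ [19.0000, 49.0000])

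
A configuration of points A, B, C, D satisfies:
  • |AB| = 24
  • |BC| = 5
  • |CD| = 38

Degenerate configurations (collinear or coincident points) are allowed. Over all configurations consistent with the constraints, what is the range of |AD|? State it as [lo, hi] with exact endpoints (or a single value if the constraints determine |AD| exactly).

|AB| ∈ {24}
|BC| ∈ {5}
|CD| ∈ {38}
|AC| ∈ [19, 29]
|BD| ∈ [33, 43]
|AD| ∈ [9, 67]

|AD| ∈ [9, 67]  (≈ [9.0000, 67.0000])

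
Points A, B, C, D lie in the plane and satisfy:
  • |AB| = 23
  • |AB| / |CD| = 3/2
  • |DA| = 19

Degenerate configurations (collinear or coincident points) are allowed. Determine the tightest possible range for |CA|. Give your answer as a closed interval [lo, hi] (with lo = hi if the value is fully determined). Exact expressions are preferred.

|AB| ∈ {23}
|AD| ∈ {19}
|CD| ∈ {46/3}
|BD| ∈ [4, 42]
|AC| ∈ [11/3, 103/3]
|BC| ∈ [0, 172/3]

|CA| ∈ [11/3, 103/3]  (≈ [3.6667, 34.3333])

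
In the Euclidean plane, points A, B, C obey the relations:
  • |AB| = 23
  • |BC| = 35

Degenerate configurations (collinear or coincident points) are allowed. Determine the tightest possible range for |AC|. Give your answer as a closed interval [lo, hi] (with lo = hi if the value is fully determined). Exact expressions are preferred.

|AC| ∈ [12, 58]  (≈ [12.0000, 58.0000])

|AB| ∈ {23}
|BC| ∈ {35}
|AC| ∈ [12, 58]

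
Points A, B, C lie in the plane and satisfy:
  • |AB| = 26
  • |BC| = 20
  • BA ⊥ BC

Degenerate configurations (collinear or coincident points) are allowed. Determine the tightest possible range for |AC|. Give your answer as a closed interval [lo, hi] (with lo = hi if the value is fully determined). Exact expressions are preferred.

|AB| ∈ {26}
|BC| ∈ {20}
|AC| ∈ {2·√(269)}

|AC| = 2·√(269)  (≈ 32.8024)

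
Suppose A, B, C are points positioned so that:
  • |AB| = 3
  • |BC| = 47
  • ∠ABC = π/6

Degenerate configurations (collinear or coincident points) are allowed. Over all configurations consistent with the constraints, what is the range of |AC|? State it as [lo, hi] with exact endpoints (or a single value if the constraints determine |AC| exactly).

|AC| = √(2218 - 141·√(3))  (≈ 44.4273)

|AB| ∈ {3}
|BC| ∈ {47}
|AC| ∈ {√(2218 - 141·√(3))}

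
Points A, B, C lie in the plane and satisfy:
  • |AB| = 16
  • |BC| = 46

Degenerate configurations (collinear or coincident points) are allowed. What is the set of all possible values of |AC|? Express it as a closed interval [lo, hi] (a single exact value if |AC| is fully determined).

|AC| ∈ [30, 62]  (≈ [30.0000, 62.0000])

|AB| ∈ {16}
|BC| ∈ {46}
|AC| ∈ [30, 62]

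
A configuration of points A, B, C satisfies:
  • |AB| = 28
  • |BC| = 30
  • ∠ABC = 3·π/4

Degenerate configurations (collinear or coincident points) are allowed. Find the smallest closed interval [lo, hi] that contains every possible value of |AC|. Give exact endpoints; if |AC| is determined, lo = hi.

|AB| ∈ {28}
|BC| ∈ {30}
|AC| ∈ {2·√(210·√(2) + 421)}

|AC| = 2·√(210·√(2) + 421)  (≈ 53.5905)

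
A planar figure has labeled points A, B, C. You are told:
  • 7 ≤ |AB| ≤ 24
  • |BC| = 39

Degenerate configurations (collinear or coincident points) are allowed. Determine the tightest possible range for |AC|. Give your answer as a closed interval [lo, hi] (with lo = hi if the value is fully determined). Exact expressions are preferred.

|AC| ∈ [15, 63]  (≈ [15.0000, 63.0000])

|AB| ∈ [7, 24]
|BC| ∈ {39}
|AC| ∈ [15, 63]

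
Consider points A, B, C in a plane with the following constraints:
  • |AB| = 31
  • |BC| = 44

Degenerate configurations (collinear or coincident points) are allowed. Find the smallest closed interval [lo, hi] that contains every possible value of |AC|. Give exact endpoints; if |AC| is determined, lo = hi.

|AC| ∈ [13, 75]  (≈ [13.0000, 75.0000])

|AB| ∈ {31}
|BC| ∈ {44}
|AC| ∈ [13, 75]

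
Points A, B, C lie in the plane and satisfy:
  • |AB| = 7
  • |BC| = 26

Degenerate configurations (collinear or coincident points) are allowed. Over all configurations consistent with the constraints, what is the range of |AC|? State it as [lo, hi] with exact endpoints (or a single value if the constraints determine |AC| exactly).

|AB| ∈ {7}
|BC| ∈ {26}
|AC| ∈ [19, 33]

|AC| ∈ [19, 33]  (≈ [19.0000, 33.0000])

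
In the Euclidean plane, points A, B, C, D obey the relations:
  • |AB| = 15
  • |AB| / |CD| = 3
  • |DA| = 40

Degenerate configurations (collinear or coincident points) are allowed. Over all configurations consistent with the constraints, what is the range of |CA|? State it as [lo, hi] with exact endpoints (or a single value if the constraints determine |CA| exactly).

|CA| ∈ [35, 45]  (≈ [35.0000, 45.0000])

|AB| ∈ {15}
|AD| ∈ {40}
|CD| ∈ {5}
|BD| ∈ [25, 55]
|AC| ∈ [35, 45]
|BC| ∈ [20, 60]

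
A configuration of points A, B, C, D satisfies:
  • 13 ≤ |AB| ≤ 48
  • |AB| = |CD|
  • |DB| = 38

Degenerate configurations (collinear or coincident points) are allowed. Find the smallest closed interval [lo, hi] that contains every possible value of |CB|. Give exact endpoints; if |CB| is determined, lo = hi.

|AB| ∈ [13, 48]
|BD| ∈ {38}
|CD| ∈ [13, 48]
|AD| ∈ [0, 86]
|BC| ∈ [0, 86]
|AC| ∈ [0, 134]

|CB| ∈ [0, 86]  (≈ [0.0000, 86.0000])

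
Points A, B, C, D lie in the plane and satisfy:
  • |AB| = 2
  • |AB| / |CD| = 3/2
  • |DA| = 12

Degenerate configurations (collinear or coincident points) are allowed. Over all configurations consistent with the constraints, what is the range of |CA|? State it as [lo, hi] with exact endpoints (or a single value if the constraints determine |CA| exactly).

|AB| ∈ {2}
|AD| ∈ {12}
|CD| ∈ {4/3}
|BD| ∈ [10, 14]
|AC| ∈ [32/3, 40/3]
|BC| ∈ [26/3, 46/3]

|CA| ∈ [32/3, 40/3]  (≈ [10.6667, 13.3333])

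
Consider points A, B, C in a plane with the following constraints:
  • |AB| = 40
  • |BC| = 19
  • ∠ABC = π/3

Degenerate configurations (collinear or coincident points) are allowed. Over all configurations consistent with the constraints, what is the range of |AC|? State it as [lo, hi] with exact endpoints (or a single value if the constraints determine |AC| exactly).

|AB| ∈ {40}
|BC| ∈ {19}
|AC| ∈ {√(1201)}

|AC| = √(1201)  (≈ 34.6554)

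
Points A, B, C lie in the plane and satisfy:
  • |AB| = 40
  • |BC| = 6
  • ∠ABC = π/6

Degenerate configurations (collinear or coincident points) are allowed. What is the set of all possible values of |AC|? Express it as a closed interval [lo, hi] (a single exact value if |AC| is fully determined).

|AB| ∈ {40}
|BC| ∈ {6}
|AC| ∈ {2·√(409 - 60·√(3))}

|AC| = 2·√(409 - 60·√(3))  (≈ 34.9329)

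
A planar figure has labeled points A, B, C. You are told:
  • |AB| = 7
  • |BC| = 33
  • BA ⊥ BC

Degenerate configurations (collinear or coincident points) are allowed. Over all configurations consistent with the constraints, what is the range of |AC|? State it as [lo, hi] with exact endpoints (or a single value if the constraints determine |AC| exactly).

|AC| = √(1138)  (≈ 33.7343)

|AB| ∈ {7}
|BC| ∈ {33}
|AC| ∈ {√(1138)}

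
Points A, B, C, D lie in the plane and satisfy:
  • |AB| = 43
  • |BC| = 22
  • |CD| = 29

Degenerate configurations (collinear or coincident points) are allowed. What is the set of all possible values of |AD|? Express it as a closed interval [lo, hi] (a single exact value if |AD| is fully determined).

|AD| ∈ [0, 94]  (≈ [0.0000, 94.0000])

|AB| ∈ {43}
|BC| ∈ {22}
|CD| ∈ {29}
|AC| ∈ [21, 65]
|BD| ∈ [7, 51]
|AD| ∈ [0, 94]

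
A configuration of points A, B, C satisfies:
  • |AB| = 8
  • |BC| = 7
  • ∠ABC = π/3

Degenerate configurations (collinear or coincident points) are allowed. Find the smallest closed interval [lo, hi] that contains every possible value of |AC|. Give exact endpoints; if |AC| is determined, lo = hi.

|AC| = √(57)  (≈ 7.5498)

|AB| ∈ {8}
|BC| ∈ {7}
|AC| ∈ {√(57)}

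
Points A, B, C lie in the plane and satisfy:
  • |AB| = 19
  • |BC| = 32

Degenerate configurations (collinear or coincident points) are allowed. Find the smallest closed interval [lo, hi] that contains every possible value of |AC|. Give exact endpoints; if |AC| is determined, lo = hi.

|AB| ∈ {19}
|BC| ∈ {32}
|AC| ∈ [13, 51]

|AC| ∈ [13, 51]  (≈ [13.0000, 51.0000])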